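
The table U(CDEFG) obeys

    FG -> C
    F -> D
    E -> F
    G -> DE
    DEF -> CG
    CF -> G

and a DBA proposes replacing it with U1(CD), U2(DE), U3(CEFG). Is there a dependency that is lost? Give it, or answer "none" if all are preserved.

Check F → D: no single fragment contains all of {DF}, and the restricted closure of {F} across the fragments never reaches {D}.
FG → C is preserved.
E → F is preserved.
G → DE is preserved.
DEF → CG is preserved.
CF → G is preserved.

F -> D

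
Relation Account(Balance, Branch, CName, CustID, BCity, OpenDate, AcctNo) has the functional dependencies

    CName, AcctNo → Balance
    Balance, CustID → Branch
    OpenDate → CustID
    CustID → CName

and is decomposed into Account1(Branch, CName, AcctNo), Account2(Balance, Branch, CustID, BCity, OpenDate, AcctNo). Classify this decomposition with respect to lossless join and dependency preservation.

lossy and not dependency-preserving

Lossless test: (Branch, AcctNo)⁺ = {Branch, AcctNo}, which is a superkey of neither fragment — lossy.
Dependency preservation: the restricted closure of {CName, AcctNo} across the fragments never reaches {Balance}, so CName, AcctNo → Balance cannot be enforced without a join — not preserved.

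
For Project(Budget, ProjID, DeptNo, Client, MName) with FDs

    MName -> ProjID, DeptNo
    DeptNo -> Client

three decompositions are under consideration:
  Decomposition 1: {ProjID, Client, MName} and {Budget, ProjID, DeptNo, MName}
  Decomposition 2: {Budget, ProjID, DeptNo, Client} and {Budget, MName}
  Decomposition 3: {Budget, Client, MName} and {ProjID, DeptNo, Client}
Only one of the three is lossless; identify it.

Decomposition 1: common = {ProjID, MName}, closure = {ProjID, DeptNo, Client, MName} → lossless.
Decomposition 2: common = {Budget}, closure = {Budget} → lossy.
Decomposition 3: common = {Client}, closure = {Client} → lossy.

Decomposition 1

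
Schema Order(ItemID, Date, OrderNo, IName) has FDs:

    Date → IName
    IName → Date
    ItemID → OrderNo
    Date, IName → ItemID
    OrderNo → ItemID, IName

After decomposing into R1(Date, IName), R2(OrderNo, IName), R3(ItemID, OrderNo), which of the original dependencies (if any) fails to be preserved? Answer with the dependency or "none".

Date → IName lies within R1.
IName → Date lies within R1.
ItemID → OrderNo lies within R3.
Date, IName → ItemID: restricted closure across fragments reaches ItemID.
OrderNo → ItemID, IName: restricted closure across fragments reaches ItemID, IName.
Every dependency is enforceable on the fragments, so the decomposition is dependency-preserving.

none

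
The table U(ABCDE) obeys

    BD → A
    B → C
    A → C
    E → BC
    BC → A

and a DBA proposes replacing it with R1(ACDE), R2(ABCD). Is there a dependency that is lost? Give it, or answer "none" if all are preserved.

Check E → BC: no single fragment contains all of {BCE}, and the restricted closure of {E} across the fragments never reaches {BC}.
BD → A is preserved.
B → C is preserved.
A → C is preserved.
BC → A is preserved.

E → BC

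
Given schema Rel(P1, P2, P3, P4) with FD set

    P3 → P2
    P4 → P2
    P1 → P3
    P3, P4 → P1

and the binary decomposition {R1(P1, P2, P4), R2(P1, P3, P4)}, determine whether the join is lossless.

Common attributes: R1 ∩ R2 = {P1, P4}.
Closure of {P1, P4}: P4 → P2 applies, adding P2; P1 → P3 applies, adding P3. So (P1, P4)⁺ = {P1, P2, P3, P4}.
This closure contains every attribute of R1, so R1 ∩ R2 → R1. The join is lossless.

Yes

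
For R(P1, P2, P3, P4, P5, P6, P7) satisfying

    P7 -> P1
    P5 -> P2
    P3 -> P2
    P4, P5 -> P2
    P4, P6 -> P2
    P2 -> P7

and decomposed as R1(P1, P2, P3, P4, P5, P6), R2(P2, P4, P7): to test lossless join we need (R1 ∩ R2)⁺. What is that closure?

P1, P2, P4, P7

R1 ∩ R2 = {P2, P4}.
P2 → P7 applies, adding P7
P7 → P1 applies, adding P1
Closure: {P1, P2, P4, P7}.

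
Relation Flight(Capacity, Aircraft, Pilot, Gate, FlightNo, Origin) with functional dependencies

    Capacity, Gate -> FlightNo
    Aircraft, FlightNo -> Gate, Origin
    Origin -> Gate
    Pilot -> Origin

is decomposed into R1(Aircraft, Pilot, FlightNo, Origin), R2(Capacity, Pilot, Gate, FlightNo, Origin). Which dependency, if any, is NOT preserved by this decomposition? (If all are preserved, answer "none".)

none

Capacity, Gate → FlightNo lies within R2.
Aircraft, FlightNo → Gate, Origin: restricted closure across fragments reaches Gate, Origin.
Origin → Gate lies within R2.
Pilot → Origin lies within R1.
Every dependency is enforceable on the fragments, so the decomposition is dependency-preserving.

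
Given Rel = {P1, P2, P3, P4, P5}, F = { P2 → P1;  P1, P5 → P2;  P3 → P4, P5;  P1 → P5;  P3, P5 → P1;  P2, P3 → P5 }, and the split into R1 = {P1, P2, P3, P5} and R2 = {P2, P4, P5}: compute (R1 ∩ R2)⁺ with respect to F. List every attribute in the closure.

R1 ∩ R2 = {P2, P5}.
P2 → P1 applies, adding P1
Closure: {P1, P2, P5}.

P1, P2, P5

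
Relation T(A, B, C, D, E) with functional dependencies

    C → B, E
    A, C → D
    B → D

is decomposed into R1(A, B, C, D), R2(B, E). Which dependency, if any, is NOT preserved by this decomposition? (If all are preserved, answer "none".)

C → B, E

Check C → B, E: no single fragment contains all of {B, C, E}, and the restricted closure of {C} across the fragments never reaches {B, E}.
A, C → D is preserved.
B → D is preserved.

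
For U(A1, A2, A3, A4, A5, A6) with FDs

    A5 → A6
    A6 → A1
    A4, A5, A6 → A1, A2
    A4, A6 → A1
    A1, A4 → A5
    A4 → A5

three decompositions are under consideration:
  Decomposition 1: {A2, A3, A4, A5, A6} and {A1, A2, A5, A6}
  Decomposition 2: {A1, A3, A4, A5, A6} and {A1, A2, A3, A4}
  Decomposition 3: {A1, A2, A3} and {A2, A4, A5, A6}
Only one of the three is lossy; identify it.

Decomposition 1: common = {A2, A5, A6}, closure = {A1, A2, A5, A6} → lossless.
Decomposition 2: common = {A1, A3, A4}, closure = {A1, A2, A3, A4, A5, A6} → lossless.
Decomposition 3: common = {A2}, closure = {A2} → lossy.

Decomposition 3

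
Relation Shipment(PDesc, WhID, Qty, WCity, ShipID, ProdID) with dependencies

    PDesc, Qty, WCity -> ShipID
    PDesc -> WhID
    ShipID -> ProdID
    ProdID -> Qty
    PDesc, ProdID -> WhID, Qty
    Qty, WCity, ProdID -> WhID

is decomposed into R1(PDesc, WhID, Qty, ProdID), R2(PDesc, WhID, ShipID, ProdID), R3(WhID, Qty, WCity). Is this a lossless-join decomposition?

Chase test. Columns are PDesc, WhID, Qty, WCity, ShipID, ProdID; row i has aⱼ where attribute j ∈ Ri, else bᵢⱼ.
Initial tableau (one row per fragment):
  row 1: a1 a2 a3 b14 b15 a6
  row 2: a1 a2 b23 b24 a5 a6
  row 3: b31 a2 a3 a4 b35 b36
Rows 1 and 2 agree on ProdID; apply ProdID→Qty and equate their Qty entries.
No row becomes fully distinguished — the join is lossy.

No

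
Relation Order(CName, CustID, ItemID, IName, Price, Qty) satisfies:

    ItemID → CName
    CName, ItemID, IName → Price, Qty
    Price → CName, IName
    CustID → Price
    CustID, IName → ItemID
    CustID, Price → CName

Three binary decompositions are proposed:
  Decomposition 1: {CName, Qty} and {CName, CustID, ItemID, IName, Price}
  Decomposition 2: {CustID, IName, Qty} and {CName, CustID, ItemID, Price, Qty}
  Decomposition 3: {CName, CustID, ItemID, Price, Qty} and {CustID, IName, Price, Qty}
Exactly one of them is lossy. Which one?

Decomposition 1: common = {CName}, closure = {CName} → lossy.
Decomposition 2: common = {CustID, Qty}, closure = {CName, CustID, ItemID, IName, Price, Qty} → lossless.
Decomposition 3: common = {CustID, Price, Qty}, closure = {CName, CustID, ItemID, IName, Price, Qty} → lossless.

Decomposition 1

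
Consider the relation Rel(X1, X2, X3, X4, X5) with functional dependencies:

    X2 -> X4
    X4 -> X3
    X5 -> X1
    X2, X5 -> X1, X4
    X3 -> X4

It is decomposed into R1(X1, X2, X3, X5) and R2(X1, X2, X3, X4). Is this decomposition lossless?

Common attributes: R1 ∩ R2 = {X1, X2, X3}.
Closure of {X1, X2, X3}: X2 → X4 applies, adding X4. So (X1, X2, X3)⁺ = {X1, X2, X3, X4}.
This closure contains every attribute of R2, so R1 ∩ R2 → R2. The join is lossless.

Yes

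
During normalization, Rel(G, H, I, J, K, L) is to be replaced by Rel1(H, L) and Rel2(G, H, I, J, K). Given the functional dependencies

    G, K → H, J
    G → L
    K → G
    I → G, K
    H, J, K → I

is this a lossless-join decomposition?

Common attributes: Rel1 ∩ Rel2 = {H}.
No dependency enlarges {H}, so (H)⁺ = {H}.
The closure contains neither all of Rel1 = {H, L} nor all of Rel2 = {G, H, I, J, K}, so the common attributes are not a superkey of either fragment. The join is lossy.

No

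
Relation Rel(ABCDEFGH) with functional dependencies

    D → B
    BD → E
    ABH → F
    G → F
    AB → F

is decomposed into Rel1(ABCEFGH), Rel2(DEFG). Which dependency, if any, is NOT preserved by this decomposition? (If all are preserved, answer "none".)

Check D → B: no single fragment contains all of {BD}, and the restricted closure of {D} across the fragments never reaches {B}.
BD → E is preserved.
ABH → F is preserved.
G → F is preserved.
AB → F is preserved.

D → B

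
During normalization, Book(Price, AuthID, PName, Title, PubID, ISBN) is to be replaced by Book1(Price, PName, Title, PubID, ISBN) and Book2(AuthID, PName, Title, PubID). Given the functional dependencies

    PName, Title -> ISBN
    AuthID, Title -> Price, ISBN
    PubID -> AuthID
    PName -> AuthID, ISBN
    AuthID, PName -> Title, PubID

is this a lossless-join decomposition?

Yes

Common attributes: Book1 ∩ Book2 = {PName, Title, PubID}.
Closure of {PName, Title, PubID}: PName, Title → ISBN applies, adding ISBN; PubID → AuthID applies, adding AuthID; AuthID, Title → Price, ISBN applies, adding Price. So (PName, Title, PubID)⁺ = {Price, AuthID, PName, Title, PubID, ISBN}.
This closure contains every attribute of Book1, so Book1 ∩ Book2 → Book1. The join is lossless.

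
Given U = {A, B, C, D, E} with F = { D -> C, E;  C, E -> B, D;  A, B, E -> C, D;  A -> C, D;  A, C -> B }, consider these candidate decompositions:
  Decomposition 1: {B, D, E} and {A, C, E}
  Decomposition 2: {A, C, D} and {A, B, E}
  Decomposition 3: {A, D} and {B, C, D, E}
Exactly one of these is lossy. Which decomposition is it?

Decomposition 1: common = {E}, closure = {E} → lossy.
Decomposition 2: common = {A}, closure = {A, B, C, D, E} → lossless.
Decomposition 3: common = {D}, closure = {B, C, D, E} → lossless.

Decomposition 1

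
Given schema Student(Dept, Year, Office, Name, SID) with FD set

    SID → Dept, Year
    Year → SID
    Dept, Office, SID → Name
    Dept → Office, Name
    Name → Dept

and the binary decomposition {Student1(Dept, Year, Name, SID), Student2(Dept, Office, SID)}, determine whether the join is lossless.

Yes

Common attributes: Student1 ∩ Student2 = {Dept, SID}.
Closure of {Dept, SID}: SID → Dept, Year applies, adding Year; Dept → Office, Name applies, adding Office, Name. So (Dept, SID)⁺ = {Dept, Year, Office, Name, SID}.
This closure contains every attribute of Student1, so Student1 ∩ Student2 → Student1. The join is lossless.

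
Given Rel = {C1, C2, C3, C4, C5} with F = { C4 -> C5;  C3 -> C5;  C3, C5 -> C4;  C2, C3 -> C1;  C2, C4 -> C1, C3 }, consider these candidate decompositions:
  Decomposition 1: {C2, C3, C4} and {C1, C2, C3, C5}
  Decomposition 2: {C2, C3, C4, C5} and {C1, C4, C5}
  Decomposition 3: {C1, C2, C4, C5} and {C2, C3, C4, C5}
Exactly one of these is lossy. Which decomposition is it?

Decomposition 2

Decomposition 1: common = {C2, C3}, closure = {C1, C2, C3, C4, C5} → lossless.
Decomposition 2: common = {C4, C5}, closure = {C4, C5} → lossy.
Decomposition 3: common = {C2, C4, C5}, closure = {C1, C2, C3, C4, C5} → lossless.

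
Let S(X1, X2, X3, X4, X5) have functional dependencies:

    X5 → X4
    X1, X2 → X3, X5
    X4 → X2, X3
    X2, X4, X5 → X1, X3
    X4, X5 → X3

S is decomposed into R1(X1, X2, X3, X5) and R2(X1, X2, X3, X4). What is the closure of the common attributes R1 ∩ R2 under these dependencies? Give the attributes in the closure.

R1 ∩ R2 = {X1, X2, X3}.
X1, X2 → X3, X5 applies, adding X5
X5 → X4 applies, adding X4
Closure: {X1, X2, X3, X4, X5}.

X1, X2, X3, X4, X5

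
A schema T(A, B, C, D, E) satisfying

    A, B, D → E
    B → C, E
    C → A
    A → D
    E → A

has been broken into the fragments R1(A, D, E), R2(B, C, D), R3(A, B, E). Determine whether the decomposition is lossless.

Yes

Chase test. Columns are A, B, C, D, E; row i has aⱼ where attribute j ∈ Ri, else bᵢⱼ.
Initial tableau (one row per fragment):
  row 1: a1 b12 b13 a4 a5
  row 2: b21 a2 a3 a4 b25
  row 3: a1 a2 b33 b34 a5
Rows 2 and 3 agree on B; apply B→C, E and equate their C, E entries.
Rows 2 and 3 agree on C; apply C→A and equate their A entries.
Rows 1 and 3 agree on A; apply A→D and equate their D entries.
Row 2 is now all distinguished symbols — the join is lossless.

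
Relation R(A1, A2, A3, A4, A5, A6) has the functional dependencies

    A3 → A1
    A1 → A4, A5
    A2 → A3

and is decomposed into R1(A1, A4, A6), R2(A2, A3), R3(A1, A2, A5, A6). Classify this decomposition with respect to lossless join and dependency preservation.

Lossless test (chase): Rows 1 and 3 agree on A1; apply A1→A4, A5 and equate their A4, A5 entries. Rows 2 and 3 agree on A2; apply A2→A3 and equate their A3 entries. Rows 2 and 3 agree on A3; apply A3→A1 and equate their A1 entries. Rows 1 and 2 agree on A1; apply A1→A4, A5 and equate their A4, A5 entries. Row 3 is now all distinguished symbols — the join is lossless.
Dependency preservation: the restricted closure of {A3} across the fragments never reaches {A1}, so A3 → A1 cannot be enforced without a join — not preserved.

lossless but not dependency-preserving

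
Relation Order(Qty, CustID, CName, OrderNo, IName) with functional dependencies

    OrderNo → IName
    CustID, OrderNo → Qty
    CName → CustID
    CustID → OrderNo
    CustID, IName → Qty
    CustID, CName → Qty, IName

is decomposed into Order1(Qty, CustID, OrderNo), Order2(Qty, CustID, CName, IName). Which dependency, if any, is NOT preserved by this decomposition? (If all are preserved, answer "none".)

OrderNo → IName

Check OrderNo → IName: no single fragment contains all of {OrderNo, IName}, and the restricted closure of {OrderNo} across the fragments never reaches {IName}.
CustID, OrderNo → Qty is preserved.
CName → CustID is preserved.
CustID → OrderNo is preserved.
CustID, IName → Qty is preserved.
CustID, CName → Qty, IName is preserved.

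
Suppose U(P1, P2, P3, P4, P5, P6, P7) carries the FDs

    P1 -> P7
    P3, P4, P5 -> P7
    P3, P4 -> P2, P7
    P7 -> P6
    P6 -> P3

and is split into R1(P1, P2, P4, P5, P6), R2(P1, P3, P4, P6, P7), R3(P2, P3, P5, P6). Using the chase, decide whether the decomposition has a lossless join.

Yes

Chase test. Columns are P1, P2, P3, P4, P5, P6, P7; row i has aⱼ where attribute j ∈ Ri, else bᵢⱼ.
Initial tableau (one row per fragment):
  row 1: a1 a2 b13 a4 a5 a6 b17
  row 2: a1 b22 a3 a4 b25 a6 a7
  row 3: b31 a2 a3 b34 a5 a6 b37
Rows 1 and 2 agree on P1; apply P1→P7 and equate their P7 entries.
Rows 1 and 2 agree on P6; apply P6→P3 and equate their P3 entries.
Rows 1 and 2 agree on P3, P4; apply P3, P4→P2, P7 and equate their P2, P7 entries.
Row 1 is now all distinguished symbols — the join is lossless.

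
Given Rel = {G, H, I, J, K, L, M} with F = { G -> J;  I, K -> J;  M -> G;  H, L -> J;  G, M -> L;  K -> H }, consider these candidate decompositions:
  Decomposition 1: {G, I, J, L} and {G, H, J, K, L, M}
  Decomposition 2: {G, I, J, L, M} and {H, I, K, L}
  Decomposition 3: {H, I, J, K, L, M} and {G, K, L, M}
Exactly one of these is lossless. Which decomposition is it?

Decomposition 3

Decomposition 1: common = {G, J, L}, closure = {G, J, L} → lossy.
Decomposition 2: common = {I, L}, closure = {I, L} → lossy.
Decomposition 3: common = {K, L, M}, closure = {G, H, J, K, L, M} → lossless.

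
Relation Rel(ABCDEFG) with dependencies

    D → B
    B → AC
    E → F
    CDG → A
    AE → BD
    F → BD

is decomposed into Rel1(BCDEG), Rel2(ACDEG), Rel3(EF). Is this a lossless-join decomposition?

Chase test. Columns are ABCDEFG; row i has aⱼ where attribute j ∈ Reli, else bᵢⱼ.
Initial tableau (one row per fragment):
  row 1: b11 a2 a3 a4 a5 b16 a7
  row 2: a1 b22 a3 a4 a5 b26 a7
  row 3: b31 b32 b33 b34 a5 a6 b37
Rows 1 and 2 agree on D; apply D→B and equate their B entries.
Rows 1 and 2 agree on B; apply B→AC and equate their AC entries.
Rows 1 and 2 agree on E; apply E→F and equate their F entries.
Rows 1 and 3 agree on E; apply E→F and equate their F entries.
Rows 1 and 3 agree on F; apply F→BD and equate their BD entries.
Rows 1 and 3 agree on B; apply B→AC and equate their AC entries.
Row 1 is now all distinguished symbols — the join is lossless.

Yes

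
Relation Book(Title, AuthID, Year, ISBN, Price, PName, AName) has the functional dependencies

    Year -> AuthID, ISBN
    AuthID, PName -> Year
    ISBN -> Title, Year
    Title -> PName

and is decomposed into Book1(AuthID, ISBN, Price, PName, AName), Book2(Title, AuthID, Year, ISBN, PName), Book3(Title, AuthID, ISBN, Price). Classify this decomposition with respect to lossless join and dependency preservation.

Lossless test (chase): Rows 1 and 2 agree on AuthID, PName; apply AuthID, PName→Year and equate their Year entries. Rows 1 and 2 agree on ISBN; apply ISBN→Title, Year and equate their Title, Year entries. Rows 1 and 3 agree on ISBN; apply ISBN→Title, Year and equate their Title, Year entries. Rows 1 and 3 agree on Title; apply Title→PName and equate their PName entries. Row 1 is now all distinguished symbols — the join is lossless.
Dependency preservation: every FD's attributes lie within a single fragment, so each can be enforced locally — preserved.

lossless and dependency-preserving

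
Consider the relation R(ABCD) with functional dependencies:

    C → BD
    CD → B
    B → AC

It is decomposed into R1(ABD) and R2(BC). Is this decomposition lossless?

Common attributes: R1 ∩ R2 = {B}.
Closure of {B}: B → AC applies, adding AC; C → BD applies, adding D. So (B)⁺ = {ABCD}.
This closure contains every attribute of R1, so R1 ∩ R2 → R1. The join is lossless.

Yes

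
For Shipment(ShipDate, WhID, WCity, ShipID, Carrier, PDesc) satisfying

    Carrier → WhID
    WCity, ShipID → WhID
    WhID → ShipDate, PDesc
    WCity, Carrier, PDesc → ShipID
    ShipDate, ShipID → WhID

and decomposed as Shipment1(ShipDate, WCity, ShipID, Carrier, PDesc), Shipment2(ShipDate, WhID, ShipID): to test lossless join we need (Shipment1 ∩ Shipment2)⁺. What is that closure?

Shipment1 ∩ Shipment2 = {ShipDate, ShipID}.
ShipDate, ShipID → WhID applies, adding WhID
WhID → ShipDate, PDesc applies, adding PDesc
Closure: {ShipDate, WhID, ShipID, PDesc}.

ShipDate, WhID, ShipID, PDesc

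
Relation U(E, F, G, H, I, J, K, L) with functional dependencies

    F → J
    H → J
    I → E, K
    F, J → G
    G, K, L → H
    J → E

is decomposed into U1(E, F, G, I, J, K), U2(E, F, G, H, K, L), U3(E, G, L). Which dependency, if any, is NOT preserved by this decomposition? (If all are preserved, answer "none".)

Check H → J: no single fragment contains all of {H, J}, and the restricted closure of {H} across the fragments never reaches {J}.
F → J is preserved.
I → E, K is preserved.
F, J → G is preserved.
G, K, L → H is preserved.
J → E is preserved.

H → J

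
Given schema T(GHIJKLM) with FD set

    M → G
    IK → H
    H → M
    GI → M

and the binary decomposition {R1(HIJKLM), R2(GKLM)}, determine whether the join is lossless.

Common attributes: R1 ∩ R2 = {KLM}.
Closure of {KLM}: M → G applies, adding G. So (KLM)⁺ = {GKLM}.
This closure contains every attribute of R2, so R1 ∩ R2 → R2. The join is lossless.

Yes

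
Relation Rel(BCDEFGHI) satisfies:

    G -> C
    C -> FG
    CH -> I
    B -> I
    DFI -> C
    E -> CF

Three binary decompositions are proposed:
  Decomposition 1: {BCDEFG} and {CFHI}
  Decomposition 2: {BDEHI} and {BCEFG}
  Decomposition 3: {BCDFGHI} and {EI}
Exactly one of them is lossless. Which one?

Decomposition 1: common = {CF}, closure = {CFG} → lossy.
Decomposition 2: common = {BE}, closure = {BCEFGI} → lossless.
Decomposition 3: common = {I}, closure = {I} → lossy.

Decomposition 2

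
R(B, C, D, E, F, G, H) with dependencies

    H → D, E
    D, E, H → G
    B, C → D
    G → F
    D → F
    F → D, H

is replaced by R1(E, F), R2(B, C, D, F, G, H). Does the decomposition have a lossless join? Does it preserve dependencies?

Lossless test: (F)⁺ = {D, E, F, G, H}, which contains all of one fragment — lossless.
Dependency preservation: H → D, E; D, E, H → G are not contained in any single fragment, but the restricted closure of each left-hand side across the fragments still reaches the right-hand side; the remaining FDs each lie inside some fragment. All dependencies are preserved.

lossless and dependency-preserving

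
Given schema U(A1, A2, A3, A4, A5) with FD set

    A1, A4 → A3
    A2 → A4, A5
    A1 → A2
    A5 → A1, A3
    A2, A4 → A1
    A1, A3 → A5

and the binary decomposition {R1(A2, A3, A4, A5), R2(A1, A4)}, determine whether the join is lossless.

Common attributes: R1 ∩ R2 = {A4}.
No dependency enlarges {A4}, so (A4)⁺ = {A4}.
The closure contains neither all of R1 = {A2, A3, A4, A5} nor all of R2 = {A1, A4}, so the common attributes are not a superkey of either fragment. The join is lossy.

No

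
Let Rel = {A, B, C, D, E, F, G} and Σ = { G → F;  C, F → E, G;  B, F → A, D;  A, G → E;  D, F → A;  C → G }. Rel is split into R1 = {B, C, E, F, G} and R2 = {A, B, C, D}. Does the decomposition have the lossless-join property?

Common attributes: R1 ∩ R2 = {B, C}.
Closure of {B, C}: C → G applies, adding G; G → F applies, adding F; C, F → E, G applies, adding E; B, F → A, D applies, adding A, D. So (B, C)⁺ = {A, B, C, D, E, F, G}.
This closure contains every attribute of R1, so R1 ∩ R2 → R1. The join is lossless.

Yes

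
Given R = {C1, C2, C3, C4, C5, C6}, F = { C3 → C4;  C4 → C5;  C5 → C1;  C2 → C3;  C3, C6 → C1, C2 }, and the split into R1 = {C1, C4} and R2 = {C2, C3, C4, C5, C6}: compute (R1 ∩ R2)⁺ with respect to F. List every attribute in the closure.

C1, C4, C5

R1 ∩ R2 = {C4}.
C4 → C5 applies, adding C5
C5 → C1 applies, adding C1
Closure: {C1, C4, C5}.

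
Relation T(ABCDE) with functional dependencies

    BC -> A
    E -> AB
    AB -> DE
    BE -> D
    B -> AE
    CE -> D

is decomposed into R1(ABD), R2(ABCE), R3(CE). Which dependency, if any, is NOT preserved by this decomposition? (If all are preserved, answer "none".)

BC → A lies within R2.
E → AB lies within R2.
AB → DE: restricted closure across fragments reaches DE.
BE → D: restricted closure across fragments reaches D.
B → AE lies within R2.
CE → D: restricted closure across fragments reaches D.
Every dependency is enforceable on the fragments, so the decomposition is dependency-preserving.

none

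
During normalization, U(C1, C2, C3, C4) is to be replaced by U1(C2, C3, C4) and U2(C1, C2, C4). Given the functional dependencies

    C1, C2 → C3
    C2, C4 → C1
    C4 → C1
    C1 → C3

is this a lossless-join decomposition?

Yes

Common attributes: U1 ∩ U2 = {C2, C4}.
Closure of {C2, C4}: C2, C4 → C1 applies, adding C1; C1 → C3 applies, adding C3. So (C2, C4)⁺ = {C1, C2, C3, C4}.
This closure contains every attribute of U1, so U1 ∩ U2 → U1. The join is lossless.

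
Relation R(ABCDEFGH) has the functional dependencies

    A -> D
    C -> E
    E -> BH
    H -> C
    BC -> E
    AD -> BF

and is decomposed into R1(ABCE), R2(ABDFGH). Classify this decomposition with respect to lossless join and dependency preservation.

Lossless test: (AB)⁺ = {ABDF}, which is a superkey of neither fragment — lossy.
Dependency preservation: the restricted closure of {E} across the fragments never reaches {BH}, so E → BH cannot be enforced without a join — not preserved.

lossy and not dependency-preserving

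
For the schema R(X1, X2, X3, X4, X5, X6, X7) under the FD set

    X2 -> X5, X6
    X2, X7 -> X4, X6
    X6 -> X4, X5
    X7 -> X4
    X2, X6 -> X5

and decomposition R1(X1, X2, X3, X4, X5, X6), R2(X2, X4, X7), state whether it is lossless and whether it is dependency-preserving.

Lossless test: (X2, X4)⁺ = {X2, X4, X5, X6}, which is a superkey of neither fragment — lossy.
Dependency preservation: X2, X7 → X4, X6 is not contained in any single fragment, but the restricted closure of its left-hand side across the fragments still reaches the right-hand side; the remaining FDs each lie inside some fragment. All dependencies are preserved.

lossy but dependency-preserving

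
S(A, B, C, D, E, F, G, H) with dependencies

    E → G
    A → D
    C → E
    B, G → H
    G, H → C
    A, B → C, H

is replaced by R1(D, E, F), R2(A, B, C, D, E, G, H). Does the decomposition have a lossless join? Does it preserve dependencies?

lossy but dependency-preserving

Lossless test: (D, E)⁺ = {D, E, G}, which is a superkey of neither fragment — lossy.
Dependency preservation: every FD's attributes lie within a single fragment, so each can be enforced locally — preserved.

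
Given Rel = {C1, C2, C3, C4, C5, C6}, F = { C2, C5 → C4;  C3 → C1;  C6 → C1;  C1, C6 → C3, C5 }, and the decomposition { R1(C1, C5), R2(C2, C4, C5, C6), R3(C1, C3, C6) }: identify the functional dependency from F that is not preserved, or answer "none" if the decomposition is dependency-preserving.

C2, C5 → C4 lies within R2.
C3 → C1 lies within R3.
C6 → C1 lies within R3.
C1, C6 → C3, C5: restricted closure across fragments reaches C3, C5.
Every dependency is enforceable on the fragments, so the decomposition is dependency-preserving.

none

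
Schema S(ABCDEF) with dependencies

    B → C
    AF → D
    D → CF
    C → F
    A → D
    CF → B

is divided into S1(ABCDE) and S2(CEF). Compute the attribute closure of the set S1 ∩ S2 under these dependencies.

BCEF

S1 ∩ S2 = {CE}.
C → F applies, adding F
CF → B applies, adding B
Closure: {BCEF}.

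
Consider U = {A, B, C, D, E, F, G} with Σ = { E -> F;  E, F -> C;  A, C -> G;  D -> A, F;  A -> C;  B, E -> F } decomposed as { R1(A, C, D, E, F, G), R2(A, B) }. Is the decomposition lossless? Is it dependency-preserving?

lossy but dependency-preserving

Lossless test: (A)⁺ = {A, C, G}, which is a superkey of neither fragment — lossy.
Dependency preservation: B, E → F is not contained in any single fragment, but the restricted closure of its left-hand side across the fragments still reaches the right-hand side; the remaining FDs each lie inside some fragment. All dependencies are preserved.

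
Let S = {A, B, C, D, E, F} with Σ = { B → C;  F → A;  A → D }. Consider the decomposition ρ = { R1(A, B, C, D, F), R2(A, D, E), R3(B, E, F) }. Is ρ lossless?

Chase test. Columns are A, B, C, D, E, F; row i has aⱼ where attribute j ∈ Ri, else bᵢⱼ.
Initial tableau (one row per fragment):
  row 1: a1 a2 a3 a4 b15 a6
  row 2: a1 b22 b23 a4 a5 b26
  row 3: b31 a2 b33 b34 a5 a6
Rows 1 and 3 agree on B; apply B→C and equate their C entries.
Rows 1 and 3 agree on F; apply F→A and equate their A entries.
Rows 1 and 3 agree on A; apply A→D and equate their D entries.
Row 3 is now all distinguished symbols — the join is lossless.

Yes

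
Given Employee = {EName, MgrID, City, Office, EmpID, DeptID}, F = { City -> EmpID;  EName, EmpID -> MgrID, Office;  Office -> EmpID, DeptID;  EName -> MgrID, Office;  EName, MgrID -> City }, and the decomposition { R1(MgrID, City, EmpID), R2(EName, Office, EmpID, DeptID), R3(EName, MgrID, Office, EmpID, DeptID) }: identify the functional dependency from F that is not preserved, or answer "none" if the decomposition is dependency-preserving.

EName, MgrID -> City

Check EName, MgrID → City: no single fragment contains all of {EName, MgrID, City}, and the restricted closure of {EName, MgrID} across the fragments never reaches {City}.
City → EmpID is preserved.
EName, EmpID → MgrID, Office is preserved.
Office → EmpID, DeptID is preserved.
EName → MgrID, Office is preserved.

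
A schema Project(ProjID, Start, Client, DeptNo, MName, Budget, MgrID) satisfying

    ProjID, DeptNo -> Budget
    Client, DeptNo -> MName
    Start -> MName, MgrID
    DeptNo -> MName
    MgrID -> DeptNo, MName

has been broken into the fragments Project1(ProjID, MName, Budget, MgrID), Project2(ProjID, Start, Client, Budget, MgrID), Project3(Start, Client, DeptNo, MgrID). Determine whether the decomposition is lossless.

Chase test. Columns are ProjID, Start, Client, DeptNo, MName, Budget, MgrID; row i has aⱼ where attribute j ∈ Projecti, else bᵢⱼ.
Initial tableau (one row per fragment):
  row 1: a1 b12 b13 b14 a5 a6 a7
  row 2: a1 a2 a3 b24 b25 a6 a7
  row 3: b31 a2 a3 a4 b35 b36 a7
Rows 2 and 3 agree on Start; apply Start→MName, MgrID and equate their MName, MgrID entries.
Rows 1 and 2 agree on MgrID; apply MgrID→DeptNo, MName and equate their DeptNo, MName entries.
Rows 1 and 3 agree on MgrID; apply MgrID→DeptNo, MName and equate their DeptNo, MName entries.
Row 2 is now all distinguished symbols — the join is lossless.

Yes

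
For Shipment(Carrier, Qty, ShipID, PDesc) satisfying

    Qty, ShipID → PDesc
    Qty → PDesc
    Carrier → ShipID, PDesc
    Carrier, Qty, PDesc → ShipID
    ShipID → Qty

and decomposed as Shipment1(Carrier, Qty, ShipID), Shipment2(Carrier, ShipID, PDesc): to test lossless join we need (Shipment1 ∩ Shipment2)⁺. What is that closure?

Carrier, Qty, ShipID, PDesc

Shipment1 ∩ Shipment2 = {Carrier, ShipID}.
Carrier → ShipID, PDesc applies, adding PDesc
ShipID → Qty applies, adding Qty
Closure: {Carrier, Qty, ShipID, PDesc}.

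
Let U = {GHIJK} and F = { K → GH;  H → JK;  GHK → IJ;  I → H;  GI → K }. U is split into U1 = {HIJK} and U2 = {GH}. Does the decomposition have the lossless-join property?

Yes

Common attributes: U1 ∩ U2 = {H}.
Closure of {H}: H → JK applies, adding JK; K → GH applies, adding G; GHK → IJ applies, adding I. So (H)⁺ = {GHIJK}.
This closure contains every attribute of U1, so U1 ∩ U2 → U1. The join is lossless.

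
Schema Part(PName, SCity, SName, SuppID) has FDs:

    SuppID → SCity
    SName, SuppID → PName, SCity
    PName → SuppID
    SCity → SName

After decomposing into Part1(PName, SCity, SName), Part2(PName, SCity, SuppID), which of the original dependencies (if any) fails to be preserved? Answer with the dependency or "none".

SuppID → SCity lies within Part2.
SName, SuppID → PName, SCity: restricted closure across fragments reaches PName, SCity.
PName → SuppID lies within Part2.
SCity → SName lies within Part1.
Every dependency is enforceable on the fragments, so the decomposition is dependency-preserving.

none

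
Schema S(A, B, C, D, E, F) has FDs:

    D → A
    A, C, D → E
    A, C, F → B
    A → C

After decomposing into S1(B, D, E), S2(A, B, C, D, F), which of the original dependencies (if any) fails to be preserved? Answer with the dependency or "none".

none

D → A lies within S2.
A, C, D → E: restricted closure across fragments reaches E.
A, C, F → B lies within S2.
A → C lies within S2.
Every dependency is enforceable on the fragments, so the decomposition is dependency-preserving.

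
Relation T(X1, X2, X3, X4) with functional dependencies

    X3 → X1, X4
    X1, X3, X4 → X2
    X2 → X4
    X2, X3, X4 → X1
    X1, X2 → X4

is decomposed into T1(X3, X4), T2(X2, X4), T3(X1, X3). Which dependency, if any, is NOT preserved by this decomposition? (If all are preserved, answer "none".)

Check X1, X3, X4 → X2: no single fragment contains all of {X1, X2, X3, X4}, and the restricted closure of {X1, X3, X4} across the fragments never reaches {X2}.
X3 → X1, X4 is preserved.
X2 → X4 is preserved.
X2, X3, X4 → X1 is preserved.
X1, X2 → X4 is preserved.

X1, X3, X4 → X2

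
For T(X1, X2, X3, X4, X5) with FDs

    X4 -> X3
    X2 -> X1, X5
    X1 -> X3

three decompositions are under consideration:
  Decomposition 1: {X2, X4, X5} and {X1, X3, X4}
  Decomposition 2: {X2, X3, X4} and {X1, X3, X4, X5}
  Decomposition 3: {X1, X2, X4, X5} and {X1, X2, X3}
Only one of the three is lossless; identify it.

Decomposition 3

Decomposition 1: common = {X4}, closure = {X3, X4} → lossy.
Decomposition 2: common = {X3, X4}, closure = {X3, X4} → lossy.
Decomposition 3: common = {X1, X2}, closure = {X1, X2, X3, X5} → lossless.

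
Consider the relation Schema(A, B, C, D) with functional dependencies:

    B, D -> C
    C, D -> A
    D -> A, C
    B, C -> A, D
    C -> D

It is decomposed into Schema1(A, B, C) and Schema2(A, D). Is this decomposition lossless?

No

Common attributes: Schema1 ∩ Schema2 = {A}.
No dependency enlarges {A}, so (A)⁺ = {A}.
The closure contains neither all of Schema1 = {A, B, C} nor all of Schema2 = {A, D}, so the common attributes are not a superkey of either fragment. The join is lossy.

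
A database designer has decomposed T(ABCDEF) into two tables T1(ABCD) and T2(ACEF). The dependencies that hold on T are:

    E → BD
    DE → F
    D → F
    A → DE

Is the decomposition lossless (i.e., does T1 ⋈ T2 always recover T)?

Common attributes: T1 ∩ T2 = {AC}.
Closure of {AC}: A → DE applies, adding DE; E → BD applies, adding B; DE → F applies, adding F. So (AC)⁺ = {ABCDEF}.
This closure contains every attribute of T1, so T1 ∩ T2 → T1. The join is lossless.

Yes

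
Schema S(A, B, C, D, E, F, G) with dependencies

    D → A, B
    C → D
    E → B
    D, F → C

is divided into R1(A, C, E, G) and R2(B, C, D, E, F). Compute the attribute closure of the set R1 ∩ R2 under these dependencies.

A, B, C, D, E

R1 ∩ R2 = {C, E}.
C → D applies, adding D
E → B applies, adding B
D → A, B applies, adding A
Closure: {A, B, C, D, E}.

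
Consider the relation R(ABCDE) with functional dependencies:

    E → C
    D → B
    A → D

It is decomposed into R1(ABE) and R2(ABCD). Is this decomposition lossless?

Common attributes: R1 ∩ R2 = {AB}.
Closure of {AB}: A → D applies, adding D. So (AB)⁺ = {ABD}.
The closure contains neither all of R1 = {ABE} nor all of R2 = {ABCD}, so the common attributes are not a superkey of either fragment. The join is lossy.

No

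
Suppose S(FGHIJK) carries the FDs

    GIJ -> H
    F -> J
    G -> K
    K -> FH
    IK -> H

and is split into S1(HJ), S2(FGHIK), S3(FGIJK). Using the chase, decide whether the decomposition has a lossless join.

Yes

Chase test. Columns are FGHIJK; row i has aⱼ where attribute j ∈ Si, else bᵢⱼ.
Initial tableau (one row per fragment):
  row 1: b11 b12 a3 b14 a5 b16
  row 2: a1 a2 a3 a4 b25 a6
  row 3: a1 a2 b33 a4 a5 a6
Rows 2 and 3 agree on F; apply F→J and equate their J entries.
Rows 2 and 3 agree on K; apply K→FH and equate their FH entries.
Row 2 is now all distinguished symbols — the join is lossless.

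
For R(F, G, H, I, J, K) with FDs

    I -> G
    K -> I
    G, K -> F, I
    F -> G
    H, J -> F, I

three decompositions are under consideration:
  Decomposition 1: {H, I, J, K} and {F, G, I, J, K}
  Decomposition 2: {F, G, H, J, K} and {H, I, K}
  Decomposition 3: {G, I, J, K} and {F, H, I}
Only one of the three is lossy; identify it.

Decomposition 3

Decomposition 1: common = {I, J, K}, closure = {F, G, I, J, K} → lossless.
Decomposition 2: common = {H, K}, closure = {F, G, H, I, K} → lossless.
Decomposition 3: common = {I}, closure = {G, I} → lossy.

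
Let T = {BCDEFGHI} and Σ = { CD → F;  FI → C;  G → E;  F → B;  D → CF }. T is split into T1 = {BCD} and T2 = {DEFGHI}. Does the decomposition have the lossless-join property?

Yes

Common attributes: T1 ∩ T2 = {D}.
Closure of {D}: D → CF applies, adding CF; F → B applies, adding B. So (D)⁺ = {BCDF}.
This closure contains every attribute of T1, so T1 ∩ T2 → T1. The join is lossless.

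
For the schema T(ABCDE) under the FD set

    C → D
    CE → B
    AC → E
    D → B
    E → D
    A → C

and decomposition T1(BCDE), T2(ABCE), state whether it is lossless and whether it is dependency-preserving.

lossless and dependency-preserving

Lossless test: (BCE)⁺ = {BCDE}, which contains all of one fragment — lossless.
Dependency preservation: every FD's attributes lie within a single fragment, so each can be enforced locally — preserved.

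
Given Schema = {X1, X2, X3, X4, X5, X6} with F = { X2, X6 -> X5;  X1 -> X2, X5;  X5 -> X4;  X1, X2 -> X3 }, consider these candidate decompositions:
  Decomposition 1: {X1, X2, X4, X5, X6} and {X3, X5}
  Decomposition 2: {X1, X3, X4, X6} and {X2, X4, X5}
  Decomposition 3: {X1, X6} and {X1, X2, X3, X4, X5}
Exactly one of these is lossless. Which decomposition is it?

Decomposition 1: common = {X5}, closure = {X4, X5} → lossy.
Decomposition 2: common = {X4}, closure = {X4} → lossy.
Decomposition 3: common = {X1}, closure = {X1, X2, X3, X4, X5} → lossless.

Decomposition 3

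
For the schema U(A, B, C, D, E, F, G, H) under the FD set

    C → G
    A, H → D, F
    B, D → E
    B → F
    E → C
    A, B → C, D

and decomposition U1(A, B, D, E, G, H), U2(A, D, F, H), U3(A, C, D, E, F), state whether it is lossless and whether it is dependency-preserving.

lossless but not dependency-preserving

Lossless test (chase): Rows 1 and 2 agree on A, H; apply A, H→D, F and equate their D, F entries. Rows 1 and 3 agree on E; apply E→C and equate their C entries. Rows 1 and 3 agree on C; apply C→G and equate their G entries. Row 1 is now all distinguished symbols — the join is lossless.
Dependency preservation: the restricted closure of {C} across the fragments never reaches {G}, so C → G cannot be enforced without a join — not preserved.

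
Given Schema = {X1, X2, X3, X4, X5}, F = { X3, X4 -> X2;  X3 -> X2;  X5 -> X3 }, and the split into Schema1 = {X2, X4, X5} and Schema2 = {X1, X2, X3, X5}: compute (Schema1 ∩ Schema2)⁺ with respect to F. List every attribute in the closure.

Schema1 ∩ Schema2 = {X2, X5}.
X5 → X3 applies, adding X3
Closure: {X2, X3, X5}.

X2, X3, X5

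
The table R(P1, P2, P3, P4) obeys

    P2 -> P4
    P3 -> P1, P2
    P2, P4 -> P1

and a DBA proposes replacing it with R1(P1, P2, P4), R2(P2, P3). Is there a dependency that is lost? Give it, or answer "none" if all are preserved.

P2 → P4 lies within R1.
P3 → P1, P2: restricted closure across fragments reaches P1, P2.
P2, P4 → P1 lies within R1.
Every dependency is enforceable on the fragments, so the decomposition is dependency-preserving.

none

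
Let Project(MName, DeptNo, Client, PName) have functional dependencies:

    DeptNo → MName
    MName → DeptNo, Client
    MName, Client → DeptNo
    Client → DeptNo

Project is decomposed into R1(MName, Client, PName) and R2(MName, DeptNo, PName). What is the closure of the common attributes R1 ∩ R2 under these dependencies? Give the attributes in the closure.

MName, DeptNo, Client, PName

R1 ∩ R2 = {MName, PName}.
MName → DeptNo, Client applies, adding DeptNo, Client
Closure: {MName, DeptNo, Client, PName}.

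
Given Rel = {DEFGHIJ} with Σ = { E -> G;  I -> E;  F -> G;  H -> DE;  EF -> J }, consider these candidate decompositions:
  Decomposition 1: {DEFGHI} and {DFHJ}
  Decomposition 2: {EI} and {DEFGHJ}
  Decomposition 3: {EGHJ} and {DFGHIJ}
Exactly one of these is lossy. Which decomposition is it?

Decomposition 1: common = {DFH}, closure = {DEFGHJ} → lossless.
Decomposition 2: common = {E}, closure = {EG} → lossy.
Decomposition 3: common = {GHJ}, closure = {DEGHJ} → lossless.

Decomposition 2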